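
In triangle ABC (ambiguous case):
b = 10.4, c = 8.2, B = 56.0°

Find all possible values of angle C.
b/sin(B) = c/sin(C)  ⇒  sin(C) = c·sin(B)/b = 8.2·sin(56.0°)/10.4
sin(56.0°) ≈ 0.829038
sin(C) ≈ 8.2·0.829038/10.4 ≈ 6.79811/10.4 ≈ 0.653664
Candidate 1: C₁ = arcsin(0.653664) ≈ 40.8184°  →  A = 180° − 56.0° − 40.8184° ≈ 83.1816° > 0, valid
Candidate 2: C₂ = 180° − C₁ ≈ 139.182°  →  A = 180° − 56.0° − 139.182° ≈ -15.1816° ≤ 0, not a valid triangle

C = 40.82° (one solution)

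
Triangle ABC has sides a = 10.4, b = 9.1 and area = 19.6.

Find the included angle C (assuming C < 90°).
Area = ½·a·b·sin(C)  ⇒  sin(C) = 2·Area/(a·b) = 2·19.6/(10.4·9.1) = 39.2/94.64 ≈ 0.414201
C = arcsin(0.414201) ≈ 24.469° (taking the acute solution since C < 90°)

C = 24.47°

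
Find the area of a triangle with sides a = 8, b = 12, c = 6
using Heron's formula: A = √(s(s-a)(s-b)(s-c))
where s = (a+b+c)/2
s = (8 + 12 + 6)/2 = 26/2 = 13
s − a = 5, s − b = 1, s − c = 7
s(s−a)(s−b)(s−c) = 13·5·1·7 = 455
Area = √455 ≈ 21.3307

s = 13.0, Area = 21.33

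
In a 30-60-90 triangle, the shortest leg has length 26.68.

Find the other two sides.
In a 30-60-90 triangle the sides are in ratio 1 : √3 : 2 (short leg : long leg : hypotenuse).
Long leg = 26.68·√3 ≈ 26.68·1.73205 ≈ 46.2111
Hypotenuse = 2·26.68 = 53.36

Long leg = 26.68√3 = 46.21, Hypotenuse = 53.36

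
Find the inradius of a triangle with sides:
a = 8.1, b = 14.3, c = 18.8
r = Area/s where s is the semi-perimeter.
s = (8.1 + 14.3 + 18.8)/2 = 41.2/2 = 20.6
Area = √(s(s−a)(s−b)(s−c)) = √(20.6·12.5·6.3·1.8) ≈ √2920.05 ≈ 54.0375
r ≈ 54.0375/20.6 ≈ 2.62318

r = 2.623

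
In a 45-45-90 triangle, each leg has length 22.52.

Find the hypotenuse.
In a 45-45-90 triangle the sides are in ratio 1 : 1 : √2, so hypotenuse = leg·√2.
Hypotenuse = 22.52·√2 ≈ 22.52·1.41421 ≈ 31.8481

Hypotenuse = 22.52√2 = 31.85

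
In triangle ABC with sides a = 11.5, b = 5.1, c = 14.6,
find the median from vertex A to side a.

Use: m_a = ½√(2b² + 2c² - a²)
m_a = ½√(2·5.1² + 2·14.6² − 11.5²) = ½√(2·26.01 + 2·213.16 − 132.25) = ½√(52.02 + 426.32 − 132.25) = ½√346.09
√346.09 ≈ 18.6035, so m_a ≈ 9.30175

m_a = 9.302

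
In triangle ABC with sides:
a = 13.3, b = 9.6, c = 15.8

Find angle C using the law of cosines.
c² = a² + b² − 2ab·cos(C)  ⇒  cos(C) = (a² + b² − c²)/(2ab)
cos(C) = (13.3² + 9.6² − 15.8²)/(2·13.3·9.6) = (176.89 + 92.16 − 249.64)/255.36 = 19.41/255.36 ≈ 0.0760103
C = arccos(0.0760103) ≈ 85.6407°

C = 85.64°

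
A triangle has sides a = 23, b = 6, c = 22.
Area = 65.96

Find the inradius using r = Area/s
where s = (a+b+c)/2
s = (23 + 6 + 22)/2 = 51/2 = 25.5
r = Area/s = 65.96/25.5 ≈ 2.58667

r = 2.587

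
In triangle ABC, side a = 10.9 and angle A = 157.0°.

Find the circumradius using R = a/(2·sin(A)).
R = a/(2·sin(A)) = 10.9/(2·sin(157.0°))
sin(157.0°) ≈ 0.390731
R ≈ 10.9/(2·0.390731) = 10.9/0.781462 ≈ 13.9482

R = 13.95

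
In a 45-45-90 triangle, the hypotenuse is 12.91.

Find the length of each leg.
In a 45-45-90 triangle hypotenuse = leg·√2, so leg = hypotenuse/√2.
Leg = 12.91/√2 ≈ 12.91/1.41421 ≈ 9.12875

Each leg = 9.129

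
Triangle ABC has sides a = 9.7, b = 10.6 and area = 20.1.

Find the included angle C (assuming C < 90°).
Area = ½·a·b·sin(C)  ⇒  sin(C) = 2·Area/(a·b) = 2·20.1/(9.7·10.6) = 40.2/102.82 ≈ 0.390975
C = arcsin(0.390975) ≈ 23.0152° (taking the acute solution since C < 90°)

C = 23.02°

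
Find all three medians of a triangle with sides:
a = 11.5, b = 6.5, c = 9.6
Median formula: m_a = ½√(2b² + 2c² − a²) (and cyclically). a² = 132.25, b² = 42.25, c² = 92.16.
m_a = ½√(2·42.25 + 2·92.16 − 132.25) = ½√136.57 ≈ ½·11.6863 ≈ 5.84316
m_b = ½√(2·132.25 + 2·92.16 − 42.25) = ½√406.57 ≈ ½·20.1636 ≈ 10.0818
m_c = ½√(2·132.25 + 2·42.25 − 92.16) = ½√256.84 ≈ ½·16.0262 ≈ 8.01311

m_a = 5.843, m_b = 10.08, m_c = 8.013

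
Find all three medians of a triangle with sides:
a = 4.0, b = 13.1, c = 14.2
Median formula: m_a = ½√(2b² + 2c² − a²) (and cyclically). a² = 16, b² = 171.61, c² = 201.64.
m_a = ½√(2·171.61 + 2·201.64 − 16) = ½√730.5 ≈ ½·27.0278 ≈ 13.5139
m_b = ½√(2·16 + 2·201.64 − 171.61) = ½√263.67 ≈ ½·16.2379 ≈ 8.11896
m_c = ½√(2·16 + 2·171.61 − 201.64) = ½√173.58 ≈ ½·13.175 ≈ 6.58749

m_a = 13.51, m_b = 8.119, m_c = 6.587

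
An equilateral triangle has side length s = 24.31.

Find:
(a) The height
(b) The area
(a) The height splits the triangle into two 30-60-90 halves: h = s·√3/2 = 24.31·1.73205/2 ≈ 42.1062/2 ≈ 21.0531
(b) Area = (√3/4)·s² = (√3/4)·24.31² = (√3/4)·590.9761 ≈ 0.433013·590.9761 ≈ 255.9

Height = 21.05, Area = 255.9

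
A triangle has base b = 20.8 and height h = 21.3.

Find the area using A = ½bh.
A = ½·b·h = ½·20.8·21.3 = ½·443.04 = 221.52

Area = 221.52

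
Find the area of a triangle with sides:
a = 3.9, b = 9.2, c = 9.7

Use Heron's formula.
s = (3.9 + 9.2 + 9.7)/2 = 22.8/2 = 11.4
s − a = 7.5, s − b = 2.2, s − c = 1.7
s(s−a)(s−b)(s−c) = 11.4·7.5·2.2·1.7 ≈ 319.77
Area = √319.77 ≈ 17.8821

Area = 17.88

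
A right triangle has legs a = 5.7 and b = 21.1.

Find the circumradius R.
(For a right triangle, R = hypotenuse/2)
Hypotenuse c = √(a² + b²) = √(32.49 + 445.21) = √477.7 ≈ 21.8563
R = c/2 ≈ 21.8563/2 ≈ 10.9282

R = 10.93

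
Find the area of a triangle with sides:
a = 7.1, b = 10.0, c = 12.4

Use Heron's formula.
s = (7.1 + 10.0 + 12.4)/2 = 29.5/2 = 14.75
s − a = 7.65, s − b = 4.75, s − c = 2.35
s(s−a)(s−b)(s−c) = 14.75·7.65·4.75·2.35 ≈ 1259.55
Area = √1259.55 ≈ 35.4901

Area = 35.49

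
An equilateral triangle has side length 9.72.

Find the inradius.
r = Area/s with s the semi-perimeter.
Area = (√3/4)·9.72² = (√3/4)·94.4784 ≈ 0.433013·94.4784 ≈ 40.9103
s = 3·9.72/2 = 14.58
r ≈ 40.9103/14.58 ≈ 2.80592
(Equivalently r = side/(2√3) = 9.72/3.4641 ≈ 2.80592.)

r = 2.806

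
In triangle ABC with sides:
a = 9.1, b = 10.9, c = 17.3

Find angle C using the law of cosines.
c² = a² + b² − 2ab·cos(C)  ⇒  cos(C) = (a² + b² − c²)/(2ab)
cos(C) = (9.1² + 10.9² − 17.3²)/(2·9.1·10.9) = (82.81 + 118.81 − 299.29)/198.38 = -97.67/198.38 ≈ -0.492338
C = arccos(-0.492338) ≈ 119.494°

C = 119.5°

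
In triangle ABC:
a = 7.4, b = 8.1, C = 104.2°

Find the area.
Two sides and the included angle (SAS): A = ½·a·b·sin(C) = ½·7.4·8.1·sin(104.2°)
sin(104.2°) ≈ 0.969445
A ≈ ½·59.94·0.969445 = 29.97·0.969445 ≈ 29.0543

Area = 29.05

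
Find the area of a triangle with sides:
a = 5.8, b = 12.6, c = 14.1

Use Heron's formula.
s = (5.8 + 12.6 + 14.1)/2 = 32.5/2 = 16.25
s − a = 10.45, s − b = 3.65, s − c = 2.15
s(s−a)(s−b)(s−c) = 16.25·10.45·3.65·2.15 ≈ 1332.6
Area = √1332.6 ≈ 36.5048

Area = 36.5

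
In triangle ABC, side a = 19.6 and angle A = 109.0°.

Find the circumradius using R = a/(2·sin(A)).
R = a/(2·sin(A)) = 19.6/(2·sin(109.0°))
sin(109.0°) ≈ 0.945519
R ≈ 19.6/(2·0.945519) = 19.6/1.89104 ≈ 10.3647

R = 10.36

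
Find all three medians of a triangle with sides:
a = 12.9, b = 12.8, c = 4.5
Median formula: m_a = ½√(2b² + 2c² − a²) (and cyclically). a² = 166.41, b² = 163.84, c² = 20.25.
m_a = ½√(2·163.84 + 2·20.25 − 166.41) = ½√201.77 ≈ ½·14.2046 ≈ 7.10229
m_b = ½√(2·166.41 + 2·20.25 − 163.84) = ½√209.48 ≈ ½·14.4734 ≈ 7.23671
m_c = ½√(2·166.41 + 2·163.84 − 20.25) = ½√640.25 ≈ ½·25.3032 ≈ 12.6516

m_a = 7.102, m_b = 7.237, m_c = 12.65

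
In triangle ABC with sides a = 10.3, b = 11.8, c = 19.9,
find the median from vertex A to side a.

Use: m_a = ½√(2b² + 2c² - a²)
m_a = ½√(2·11.8² + 2·19.9² − 10.3²) = ½√(2·139.24 + 2·396.01 − 106.09) = ½√(278.48 + 792.02 − 106.09) = ½√964.41
√964.41 ≈ 31.055, so m_a ≈ 15.5275

m_a = 15.53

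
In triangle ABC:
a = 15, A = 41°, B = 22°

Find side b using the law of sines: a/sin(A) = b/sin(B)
a/sin(A) = b/sin(B)  ⇒  b = a·sin(B)/sin(A) = 15·sin(22°)/sin(41°)
sin(22°) ≈ 0.374607, sin(41°) ≈ 0.656059
b ≈ 15·0.374607/0.656059 ≈ 5.6191/0.656059 ≈ 8.56493

b = 8.565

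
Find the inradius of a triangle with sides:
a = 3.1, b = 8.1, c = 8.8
r = Area/s where s is the semi-perimeter.
s = (3.1 + 8.1 + 8.8)/2 = 20/2 = 10
Area = √(s(s−a)(s−b)(s−c)) = √(10·6.9·1.9·1.2) ≈ √157.32 ≈ 12.5427
r ≈ 12.5427/10 ≈ 1.25427

r = 1.254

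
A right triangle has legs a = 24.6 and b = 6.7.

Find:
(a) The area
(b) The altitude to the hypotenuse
(a) The legs are perpendicular, so Area = ½·a·b = ½·24.6·6.7 = ½·164.82 = 82.41
(b) Hypotenuse c = √(a² + b²) = √(605.16 + 44.89) = √650.05 ≈ 25.4961
    Area = ½·c·h_c  ⇒  h_c = 2·Area/c = 164.82/25.4961 ≈ 6.46452

Area = 82.41, h_c = 6.465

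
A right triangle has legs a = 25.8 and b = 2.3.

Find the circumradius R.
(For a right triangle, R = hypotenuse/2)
Hypotenuse c = √(a² + b²) = √(665.64 + 5.29) = √670.93 ≈ 25.9023
R = c/2 ≈ 25.9023/2 ≈ 12.9512

R = 12.95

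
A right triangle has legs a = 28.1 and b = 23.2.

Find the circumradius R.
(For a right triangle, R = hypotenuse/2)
Hypotenuse c = √(a² + b²) = √(789.61 + 538.24) = √1327.85 ≈ 36.4397
R = c/2 ≈ 36.4397/2 ≈ 18.2198

R = 18.22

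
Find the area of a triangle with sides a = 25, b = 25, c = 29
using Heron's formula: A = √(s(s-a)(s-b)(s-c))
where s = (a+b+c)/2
s = (25 + 25 + 29)/2 = 79/2 = 39.5
s − a = 14.5, s − b = 14.5, s − c = 10.5
s(s−a)(s−b)(s−c) = 39.5·14.5·14.5·10.5 = 87201.1875
Area = √87201.1875 ≈ 295.298

s = 39.5, Area = 295.3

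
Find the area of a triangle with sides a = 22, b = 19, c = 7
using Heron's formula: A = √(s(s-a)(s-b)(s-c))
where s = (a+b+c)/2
s = (22 + 19 + 7)/2 = 48/2 = 24
s − a = 2, s − b = 5, s − c = 17
s(s−a)(s−b)(s−c) = 24·2·5·17 = 4080
Area = √4080 ≈ 63.8749

s = 24.0, Area = 63.87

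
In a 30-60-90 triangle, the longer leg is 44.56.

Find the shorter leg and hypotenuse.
In a 30-60-90 triangle the sides are in ratio 1 : √3 : 2, so short leg = long leg/√3 and hypotenuse = 2·(short leg).
Short leg = 44.56/√3 ≈ 44.56/1.73205 ≈ 25.7267
Hypotenuse = 2·25.7267 ≈ 51.4535

Short leg = 25.73, Hypotenuse = 51.45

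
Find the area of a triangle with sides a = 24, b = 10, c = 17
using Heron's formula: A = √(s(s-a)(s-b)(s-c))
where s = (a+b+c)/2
s = (24 + 10 + 17)/2 = 51/2 = 25.5
s − a = 1.5, s − b = 15.5, s − c = 8.5
s(s−a)(s−b)(s−c) = 25.5·1.5·15.5·8.5 = 5039.4375
Area = √5039.4375 ≈ 70.989

s = 25.5, Area = 70.99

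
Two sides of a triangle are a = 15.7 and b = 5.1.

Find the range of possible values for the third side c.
Triangle inequality: |a − b| < c < a + b
|a − b| = |15.7 − 5.1| = 10.6
a + b = 15.7 + 5.1 = 20.8

10.6 < c < 20.8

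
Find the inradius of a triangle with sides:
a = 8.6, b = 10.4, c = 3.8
r = Area/s where s is the semi-perimeter.
s = (8.6 + 10.4 + 3.8)/2 = 22.8/2 = 11.4
Area = √(s(s−a)(s−b)(s−c)) = √(11.4·2.8·1·7.6) ≈ √242.592 ≈ 15.5754
r ≈ 15.5754/11.4 ≈ 1.36626

r = 1.366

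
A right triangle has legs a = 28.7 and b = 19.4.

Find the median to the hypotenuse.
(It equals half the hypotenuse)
Hypotenuse c = √(a² + b²) = √(823.69 + 376.36) = √1200.05 ≈ 34.6417
Median to hypotenuse = c/2 ≈ 34.6417/2 ≈ 17.3209

Median = 17.32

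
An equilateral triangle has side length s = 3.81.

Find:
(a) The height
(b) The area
(a) The height splits the triangle into two 30-60-90 halves: h = s·√3/2 = 3.81·1.73205/2 ≈ 6.59911/2 ≈ 3.29956
(b) Area = (√3/4)·s² = (√3/4)·3.81² = (√3/4)·14.5161 ≈ 0.433013·14.5161 ≈ 6.28566

Height = 3.3, Area = 6.286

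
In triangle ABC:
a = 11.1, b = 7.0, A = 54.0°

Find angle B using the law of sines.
a/sin(A) = b/sin(B)  ⇒  sin(B) = b·sin(A)/a = 7.0·sin(54.0°)/11.1
sin(54.0°) ≈ 0.809017
sin(B) ≈ 7.0·0.809017/11.1 ≈ 5.66312/11.1 ≈ 0.510191
B = arcsin(0.510191) ≈ 30.6765°
(Since b ≤ a we need B ≤ A, so the obtuse alternative 180° − 30.6765° ≈ 149.323° is rejected.)

B = 30.68°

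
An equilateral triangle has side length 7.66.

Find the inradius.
r = Area/s with s the semi-perimeter.
Area = (√3/4)·7.66² = (√3/4)·58.6756 ≈ 0.433013·58.6756 ≈ 25.4073
s = 3·7.66/2 = 11.49
r ≈ 25.4073/11.49 ≈ 2.21125
(Equivalently r = side/(2√3) = 7.66/3.4641 ≈ 2.21125.)

r = 2.211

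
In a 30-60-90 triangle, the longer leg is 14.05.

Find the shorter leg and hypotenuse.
In a 30-60-90 triangle the sides are in ratio 1 : √3 : 2, so short leg = long leg/√3 and hypotenuse = 2·(short leg).
Short leg = 14.05/√3 ≈ 14.05/1.73205 ≈ 8.11177
Hypotenuse = 2·8.11177 ≈ 16.2235

Short leg = 8.112, Hypotenuse = 16.22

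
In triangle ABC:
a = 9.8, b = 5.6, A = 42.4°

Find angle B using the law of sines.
a/sin(A) = b/sin(B)  ⇒  sin(B) = b·sin(A)/a = 5.6·sin(42.4°)/9.8
sin(42.4°) ≈ 0.674302
sin(B) ≈ 5.6·0.674302/9.8 ≈ 3.77609/9.8 ≈ 0.385316
B = arcsin(0.385316) ≈ 22.6633°
(Since b ≤ a we need B ≤ A, so the obtuse alternative 180° − 22.6633° ≈ 157.337° is rejected.)

B = 22.66°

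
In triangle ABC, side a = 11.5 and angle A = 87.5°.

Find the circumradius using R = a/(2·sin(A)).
R = a/(2·sin(A)) = 11.5/(2·sin(87.5°))
sin(87.5°) ≈ 0.999048
R ≈ 11.5/(2·0.999048) = 11.5/1.9981 ≈ 5.75548

R = 5.755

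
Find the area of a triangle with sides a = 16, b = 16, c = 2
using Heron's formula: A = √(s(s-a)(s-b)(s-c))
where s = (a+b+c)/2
s = (16 + 16 + 2)/2 = 34/2 = 17
s − a = 1, s − b = 1, s − c = 15
s(s−a)(s−b)(s−c) = 17·1·1·15 = 255
Area = √255 ≈ 15.9687

s = 17.0, Area = 15.97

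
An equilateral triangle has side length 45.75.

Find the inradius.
r = Area/s with s the semi-perimeter.
Area = (√3/4)·45.75² = (√3/4)·2093.0625 ≈ 0.433013·2093.0625 ≈ 906.323
s = 3·45.75/2 = 68.625
r ≈ 906.323/68.625 ≈ 13.2069
(Equivalently r = side/(2√3) = 45.75/3.4641 ≈ 13.2069.)

r = 13.21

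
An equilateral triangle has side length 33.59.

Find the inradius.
r = Area/s with s the semi-perimeter.
Area = (√3/4)·33.59² = (√3/4)·1128.2881 ≈ 0.433013·1128.2881 ≈ 488.563
s = 3·33.59/2 = 50.385
r ≈ 488.563/50.385 ≈ 9.6966
(Equivalently r = side/(2√3) = 33.59/3.4641 ≈ 9.6966.)

r = 9.697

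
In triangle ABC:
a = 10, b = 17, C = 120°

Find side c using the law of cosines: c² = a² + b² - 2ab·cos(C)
c² = 10² + 17² − 2·10·17·cos(120°)
cos(120°) ≈ -0.5
c² ≈ 100 + 289 − 340·(-0.5) ≈ 389 + 170 ≈ 559
c ≈ √559 ≈ 23.6432

c = 23.64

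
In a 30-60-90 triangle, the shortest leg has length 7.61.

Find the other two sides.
In a 30-60-90 triangle the sides are in ratio 1 : √3 : 2 (short leg : long leg : hypotenuse).
Long leg = 7.61·√3 ≈ 7.61·1.73205 ≈ 13.1809
Hypotenuse = 2·7.61 = 15.22

Long leg = 7.61√3 = 13.18, Hypotenuse = 15.22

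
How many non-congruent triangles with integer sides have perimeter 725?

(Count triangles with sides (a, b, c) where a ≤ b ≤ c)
Let a ≤ b ≤ c with a + b + c = 725. The only binding inequality is a + b > c, i.e. 725 − c > c, so c < 725/2; and c ≥ 725/3 since c is the largest side.
So 242 ≤ c ≤ 362. For each c, b runs from ⌈(725 − c)/2⌉ up to c (then a = 725 − b − c satisfies 1 ≤ a ≤ b automatically), giving c − ⌈(725 − c)/2⌉ + 1 choices.
Summing over c: 1 + 3 + 4 + 6 + … + 180 + 181  (121 terms, c = 242, …, 362) = 11041
Check (closed form: nearest integer to p²/48 for even p, (p+3)²/48 for odd p): (725+3)²/48 = 728²/48 = 529984/48 ≈ 11041.33 → 11041

11041 triangles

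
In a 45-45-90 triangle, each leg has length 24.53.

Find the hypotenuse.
In a 45-45-90 triangle the sides are in ratio 1 : 1 : √2, so hypotenuse = leg·√2.
Hypotenuse = 24.53·√2 ≈ 24.53·1.41421 ≈ 34.6907

Hypotenuse = 24.53√2 = 34.69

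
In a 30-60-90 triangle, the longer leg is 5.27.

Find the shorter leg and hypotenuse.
In a 30-60-90 triangle the sides are in ratio 1 : √3 : 2, so short leg = long leg/√3 and hypotenuse = 2·(short leg).
Short leg = 5.27/√3 ≈ 5.27/1.73205 ≈ 3.04264
Hypotenuse = 2·3.04264 ≈ 6.08527

Short leg = 3.043, Hypotenuse = 6.085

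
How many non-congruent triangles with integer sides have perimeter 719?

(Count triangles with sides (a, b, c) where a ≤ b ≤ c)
Let a ≤ b ≤ c with a + b + c = 719. The only binding inequality is a + b > c, i.e. 719 − c > c, so c < 719/2; and c ≥ 719/3 since c is the largest side.
So 240 ≤ c ≤ 359. For each c, b runs from ⌈(719 − c)/2⌉ up to c (then a = 719 − b − c satisfies 1 ≤ a ≤ b automatically), giving c − ⌈(719 − c)/2⌉ + 1 choices.
Summing over c: 1 + 3 + 4 + 6 + … + 178 + 180  (120 terms, c = 240, …, 359) = 10860
Check (closed form: nearest integer to p²/48 for even p, (p+3)²/48 for odd p): (719+3)²/48 = 722²/48 = 521284/48 ≈ 10860.08 → 10860

10860 triangles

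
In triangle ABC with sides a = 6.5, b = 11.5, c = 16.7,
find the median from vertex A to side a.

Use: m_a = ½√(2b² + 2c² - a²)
m_a = ½√(2·11.5² + 2·16.7² − 6.5²) = ½√(2·132.25 + 2·278.89 − 42.25) = ½√(264.5 + 557.78 − 42.25) = ½√780.03
√780.03 ≈ 27.929, so m_a ≈ 13.9645

m_a = 13.96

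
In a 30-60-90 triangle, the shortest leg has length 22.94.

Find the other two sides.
In a 30-60-90 triangle the sides are in ratio 1 : √3 : 2 (short leg : long leg : hypotenuse).
Long leg = 22.94·√3 ≈ 22.94·1.73205 ≈ 39.7332
Hypotenuse = 2·22.94 = 45.88

Long leg = 22.94√3 = 39.73, Hypotenuse = 45.88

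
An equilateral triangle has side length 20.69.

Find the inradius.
r = Area/s with s the semi-perimeter.
Area = (√3/4)·20.69² = (√3/4)·428.0761 ≈ 0.433013·428.0761 ≈ 185.362
s = 3·20.69/2 = 31.035
r ≈ 185.362/31.035 ≈ 5.97269
(Equivalently r = side/(2√3) = 20.69/3.4641 ≈ 5.97269.)

r = 5.973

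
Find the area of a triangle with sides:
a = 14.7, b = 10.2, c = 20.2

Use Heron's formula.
s = (14.7 + 10.2 + 20.2)/2 = 45.1/2 = 22.55
s − a = 7.85, s − b = 12.35, s − c = 2.35
s(s−a)(s−b)(s−c) = 22.55·7.85·12.35·2.35 ≈ 5137.49
Area = √5137.49 ≈ 71.6763

Area = 71.68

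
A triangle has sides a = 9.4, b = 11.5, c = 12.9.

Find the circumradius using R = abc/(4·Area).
First find the area with Heron's formula.
s = (9.4 + 11.5 + 12.9)/2 = 16.9
Area = √(s(s−a)(s−b)(s−c)) = √(16.9·7.5·5.4·4) ≈ √2737.8 ≈ 52.324
abc = 9.4·11.5·12.9 = 1394.49
R = abc/(4·Area) ≈ 1394.49/(4·52.324) = 1394.49/209.296 ≈ 6.66277

R = 6.663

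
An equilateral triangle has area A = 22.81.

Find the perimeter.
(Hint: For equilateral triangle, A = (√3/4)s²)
A = (√3/4)s²  ⇒  s² = 4A/√3 = 4·22.81/√3 = 91.24/1.73205 ≈ 52.6774
s ≈ √52.6774 ≈ 7.25792
Perimeter = 3s ≈ 3·7.25792 ≈ 21.7738

Perimeter = 21.77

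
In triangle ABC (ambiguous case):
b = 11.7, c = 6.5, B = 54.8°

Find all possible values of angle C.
b/sin(B) = c/sin(C)  ⇒  sin(C) = c·sin(B)/b = 6.5·sin(54.8°)/11.7
sin(54.8°) ≈ 0.817145
sin(C) ≈ 6.5·0.817145/11.7 ≈ 5.31144/11.7 ≈ 0.453969
Candidate 1: C₁ = arcsin(0.453969) ≈ 26.9986°  →  A = 180° − 54.8° − 26.9986° ≈ 98.2014° > 0, valid
Candidate 2: C₂ = 180° − C₁ ≈ 153.001°  →  A = 180° − 54.8° − 153.001° ≈ -27.8014° ≤ 0, not a valid triangle

C = 27° (one solution)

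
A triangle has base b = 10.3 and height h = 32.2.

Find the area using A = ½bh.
A = ½·b·h = ½·10.3·32.2 = ½·331.66 = 165.83

Area = 165.83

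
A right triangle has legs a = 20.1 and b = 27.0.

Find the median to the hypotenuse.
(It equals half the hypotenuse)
Hypotenuse c = √(a² + b²) = √(404.01 + 729) = √1133.01 ≈ 33.6602
Median to hypotenuse = c/2 ≈ 33.6602/2 ≈ 16.8301

Median = 16.83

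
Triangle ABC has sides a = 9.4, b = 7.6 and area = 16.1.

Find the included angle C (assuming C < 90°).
Area = ½·a·b·sin(C)  ⇒  sin(C) = 2·Area/(a·b) = 2·16.1/(9.4·7.6) = 32.2/71.44 ≈ 0.450728
C = arcsin(0.450728) ≈ 26.7904° (taking the acute solution since C < 90°)

C = 26.79°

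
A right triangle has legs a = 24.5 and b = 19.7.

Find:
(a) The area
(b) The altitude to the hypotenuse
(a) The legs are perpendicular, so Area = ½·a·b = ½·24.5·19.7 = ½·482.65 = 241.325
(b) Hypotenuse c = √(a² + b²) = √(600.25 + 388.09) = √988.34 ≈ 31.4379
    Area = ½·c·h_c  ⇒  h_c = 2·Area/c = 482.65/31.4379 ≈ 15.3525

Area = 241.325, h_c = 15.35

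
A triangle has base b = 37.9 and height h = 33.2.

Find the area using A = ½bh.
A = ½·b·h = ½·37.9·33.2 = ½·1258.28 = 629.14

Area = 629.14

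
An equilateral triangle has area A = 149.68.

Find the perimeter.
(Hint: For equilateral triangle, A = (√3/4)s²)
A = (√3/4)s²  ⇒  s² = 4A/√3 = 4·149.68/√3 = 598.72/1.73205 ≈ 345.671
s ≈ √345.671 ≈ 18.5922
Perimeter = 3s ≈ 3·18.5922 ≈ 55.7767

Perimeter = 55.78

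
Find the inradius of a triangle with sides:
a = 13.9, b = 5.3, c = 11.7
r = Area/s where s is the semi-perimeter.
s = (13.9 + 5.3 + 11.7)/2 = 30.9/2 = 15.45
Area = √(s(s−a)(s−b)(s−c)) = √(15.45·1.55·10.15·3.75) ≈ √911.502 ≈ 30.1911
r ≈ 30.1911/15.45 ≈ 1.95412

r = 1.954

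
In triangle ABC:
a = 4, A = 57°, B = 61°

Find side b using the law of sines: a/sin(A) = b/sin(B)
a/sin(A) = b/sin(B)  ⇒  b = a·sin(B)/sin(A) = 4·sin(61°)/sin(57°)
sin(61°) ≈ 0.87462, sin(57°) ≈ 0.838671
b ≈ 4·0.87462/0.838671 ≈ 3.49848/0.838671 ≈ 4.17146

b = 4.171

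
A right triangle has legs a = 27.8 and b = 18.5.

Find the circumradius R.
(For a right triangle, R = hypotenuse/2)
Hypotenuse c = √(a² + b²) = √(772.84 + 342.25) = √1115.09 ≈ 33.393
R = c/2 ≈ 33.393/2 ≈ 16.6965

R = 16.7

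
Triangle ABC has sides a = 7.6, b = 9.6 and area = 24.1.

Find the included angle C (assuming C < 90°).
Area = ½·a·b·sin(C)  ⇒  sin(C) = 2·Area/(a·b) = 2·24.1/(7.6·9.6) = 48.2/72.96 ≈ 0.660636
C = arcsin(0.660636) ≈ 41.3484° (taking the acute solution since C < 90°)

C = 41.35°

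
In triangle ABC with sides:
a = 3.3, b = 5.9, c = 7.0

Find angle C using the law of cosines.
c² = a² + b² − 2ab·cos(C)  ⇒  cos(C) = (a² + b² − c²)/(2ab)
cos(C) = (3.3² + 5.9² − 7.0²)/(2·3.3·5.9) = (10.89 + 34.81 − 49)/38.94 = -3.3/38.94 ≈ -0.0847458
C = arccos(-0.0847458) ≈ 94.8614°

C = 94.86°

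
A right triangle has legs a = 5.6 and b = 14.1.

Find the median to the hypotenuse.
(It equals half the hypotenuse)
Hypotenuse c = √(a² + b²) = √(31.36 + 198.81) = √230.17 ≈ 15.1714
Median to hypotenuse = c/2 ≈ 15.1714/2 ≈ 7.58568

Median = 7.586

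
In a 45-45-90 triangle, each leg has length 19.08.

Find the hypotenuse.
In a 45-45-90 triangle the sides are in ratio 1 : 1 : √2, so hypotenuse = leg·√2.
Hypotenuse = 19.08·√2 ≈ 19.08·1.41421 ≈ 26.9832

Hypotenuse = 19.08√2 = 26.98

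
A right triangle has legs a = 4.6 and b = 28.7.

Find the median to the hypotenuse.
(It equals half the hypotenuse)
Hypotenuse c = √(a² + b²) = √(21.16 + 823.69) = √844.85 ≈ 29.0663
Median to hypotenuse = c/2 ≈ 29.0663/2 ≈ 14.5332

Median = 14.53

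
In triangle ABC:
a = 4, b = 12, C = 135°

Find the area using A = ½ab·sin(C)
A = ½·a·b·sin(C) = ½·4·12·sin(135°)
sin(135°) ≈ 0.707107
A ≈ ½·48·0.707107 = 24·0.707107 ≈ 16.9706

Area = 16.97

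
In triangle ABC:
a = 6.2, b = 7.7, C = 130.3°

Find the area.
Two sides and the included angle (SAS): A = ½·a·b·sin(C) = ½·6.2·7.7·sin(130.3°)
sin(130.3°) ≈ 0.762668
A ≈ ½·47.74·0.762668 = 23.87·0.762668 ≈ 18.2049

Area = 18.2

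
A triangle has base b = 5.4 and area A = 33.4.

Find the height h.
A = ½·b·h  ⇒  h = 2A/b = 2·33.4/5.4 = 66.8/5.4 ≈ 12.3704

h = 12.37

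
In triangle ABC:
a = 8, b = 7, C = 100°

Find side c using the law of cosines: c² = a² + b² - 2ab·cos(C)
c² = 8² + 7² − 2·8·7·cos(100°)
cos(100°) ≈ -0.173648
c² ≈ 64 + 49 − 112·(-0.173648) ≈ 113 + 19.4486 ≈ 132.449
c ≈ √132.449 ≈ 11.5086

c = 11.51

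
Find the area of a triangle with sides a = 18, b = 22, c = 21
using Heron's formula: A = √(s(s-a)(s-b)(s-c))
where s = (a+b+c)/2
s = (18 + 22 + 21)/2 = 61/2 = 30.5
s − a = 12.5, s − b = 8.5, s − c = 9.5
s(s−a)(s−b)(s−c) = 30.5·12.5·8.5·9.5 = 30785.9375
Area = √30785.9375 ≈ 175.459

s = 30.5, Area = 175.5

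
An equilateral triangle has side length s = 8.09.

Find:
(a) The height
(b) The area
(a) The height splits the triangle into two 30-60-90 halves: h = s·√3/2 = 8.09·1.73205/2 ≈ 14.0123/2 ≈ 7.00615
(b) Area = (√3/4)·s² = (√3/4)·8.09² = (√3/4)·65.4481 ≈ 0.433013·65.4481 ≈ 28.3399

Height = 7.006, Area = 28.34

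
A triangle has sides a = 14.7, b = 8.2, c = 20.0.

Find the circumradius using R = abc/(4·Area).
First find the area with Heron's formula.
s = (14.7 + 8.2 + 20.0)/2 = 21.45
Area = √(s(s−a)(s−b)(s−c)) = √(21.45·6.75·13.25·1.45) ≈ √2781.73 ≈ 52.7421
abc = 14.7·8.2·20.0 = 2410.8
R = abc/(4·Area) ≈ 2410.8/(4·52.7421) = 2410.8/210.968 ≈ 11.4273

R = 11.43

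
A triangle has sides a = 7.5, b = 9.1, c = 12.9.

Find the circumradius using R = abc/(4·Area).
First find the area with Heron's formula.
s = (7.5 + 9.1 + 12.9)/2 = 14.75
Area = √(s(s−a)(s−b)(s−c)) = √(14.75·7.25·5.65·1.85) ≈ √1117.76 ≈ 33.433
abc = 7.5·9.1·12.9 = 880.425
R = abc/(4·Area) ≈ 880.425/(4·33.433) = 880.425/133.732 ≈ 6.58351

R = 6.584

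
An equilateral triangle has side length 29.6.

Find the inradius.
r = Area/s with s the semi-perimeter.
Area = (√3/4)·29.6² = (√3/4)·876.16 ≈ 0.433013·876.16 ≈ 379.388
s = 3·29.6/2 = 44.4
r ≈ 379.388/44.4 ≈ 8.54478
(Equivalently r = side/(2√3) = 29.6/3.4641 ≈ 8.54478.)

r = 8.545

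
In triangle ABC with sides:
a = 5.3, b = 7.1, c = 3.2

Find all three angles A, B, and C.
Law of cosines for each angle (a² = 28.09, b² = 50.41, c² = 10.24):
cos(A) = (b² + c² − a²)/(2bc) = (50.41 + 10.24 − 28.09)/(2·7.1·3.2) = 32.56/45.44 ≈ 0.716549  ⇒  A ≈ 44.2297°
cos(B) = (a² + c² − b²)/(2ac) = (28.09 + 10.24 − 50.41)/(2·5.3·3.2) = -12.08/33.92 ≈ -0.356132  ⇒  B ≈ 110.863°
cos(C) = (a² + b² − c²)/(2ab) = (28.09 + 50.41 − 10.24)/(2·5.3·7.1) = 68.26/75.26 ≈ 0.906989  ⇒  C ≈ 24.9075°
Check: A + B + C ≈ 180°

A = 44.23°, B = 110.9°, C = 24.91°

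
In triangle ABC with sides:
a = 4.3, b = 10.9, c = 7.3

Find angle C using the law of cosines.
c² = a² + b² − 2ab·cos(C)  ⇒  cos(C) = (a² + b² − c²)/(2ab)
cos(C) = (4.3² + 10.9² − 7.3²)/(2·4.3·10.9) = (18.49 + 118.81 − 53.29)/93.74 = 84.01/93.74 ≈ 0.896202
C = arccos(0.896202) ≈ 26.3367°

C = 26.34°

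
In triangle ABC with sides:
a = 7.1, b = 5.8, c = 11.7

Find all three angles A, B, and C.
Law of cosines for each angle (a² = 50.41, b² = 33.64, c² = 136.89):
cos(A) = (b² + c² − a²)/(2bc) = (33.64 + 136.89 − 50.41)/(2·5.8·11.7) = 120.12/135.72 ≈ 0.885057  ⇒  A ≈ 27.7414°
cos(B) = (a² + c² − b²)/(2ac) = (50.41 + 136.89 − 33.64)/(2·7.1·11.7) = 153.66/166.14 ≈ 0.924883  ⇒  B ≈ 22.3493°
cos(C) = (a² + b² − c²)/(2ab) = (50.41 + 33.64 − 136.89)/(2·7.1·5.8) = -52.84/82.36 ≈ -0.641574  ⇒  C ≈ 129.909°
Check: A + B + C ≈ 180°

A = 27.74°, B = 22.35°, C = 129.9°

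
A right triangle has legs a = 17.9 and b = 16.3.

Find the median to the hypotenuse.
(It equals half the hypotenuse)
Hypotenuse c = √(a² + b²) = √(320.41 + 265.69) = √586.1 ≈ 24.2095
Median to hypotenuse = c/2 ≈ 24.2095/2 ≈ 12.1048

Median = 12.1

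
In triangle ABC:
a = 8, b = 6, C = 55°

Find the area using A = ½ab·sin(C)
A = ½·a·b·sin(C) = ½·8·6·sin(55°)
sin(55°) ≈ 0.819152
A ≈ ½·48·0.819152 = 24·0.819152 ≈ 19.6596

Area = 19.66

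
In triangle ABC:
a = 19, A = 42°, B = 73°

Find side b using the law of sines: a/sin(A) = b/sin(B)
a/sin(A) = b/sin(B)  ⇒  b = a·sin(B)/sin(A) = 19·sin(73°)/sin(42°)
sin(73°) ≈ 0.956305, sin(42°) ≈ 0.669131
b ≈ 19·0.956305/0.669131 ≈ 18.1698/0.669131 ≈ 27.1543

b = 27.15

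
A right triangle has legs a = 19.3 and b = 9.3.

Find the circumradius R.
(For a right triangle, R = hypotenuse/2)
Hypotenuse c = √(a² + b²) = √(372.49 + 86.49) = √458.98 ≈ 21.4238
R = c/2 ≈ 21.4238/2 ≈ 10.7119

R = 10.71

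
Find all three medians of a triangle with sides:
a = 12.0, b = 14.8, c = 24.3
Median formula: m_a = ½√(2b² + 2c² − a²) (and cyclically). a² = 144, b² = 219.04, c² = 590.49.
m_a = ½√(2·219.04 + 2·590.49 − 144) = ½√1475.06 ≈ ½·38.4065 ≈ 19.2033
m_b = ½√(2·144 + 2·590.49 − 219.04) = ½√1249.94 ≈ ½·35.3545 ≈ 17.6772
m_c = ½√(2·144 + 2·219.04 − 590.49) = ½√135.59 ≈ ½·11.6443 ≈ 5.82216

m_a = 19.2, m_b = 17.68, m_c = 5.822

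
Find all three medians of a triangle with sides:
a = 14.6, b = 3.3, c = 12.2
Median formula: m_a = ½√(2b² + 2c² − a²) (and cyclically). a² = 213.16, b² = 10.89, c² = 148.84.
m_a = ½√(2·10.89 + 2·148.84 − 213.16) = ½√106.3 ≈ ½·10.3102 ≈ 5.15509
m_b = ½√(2·213.16 + 2·148.84 − 10.89) = ½√713.11 ≈ ½·26.7041 ≈ 13.3521
m_c = ½√(2·213.16 + 2·10.89 − 148.84) = ½√299.26 ≈ ½·17.2991 ≈ 8.64957

m_a = 5.155, m_b = 13.35, m_c = 8.65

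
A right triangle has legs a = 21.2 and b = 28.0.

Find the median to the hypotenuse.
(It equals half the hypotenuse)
Hypotenuse c = √(a² + b²) = √(449.44 + 784) = √1233.44 ≈ 35.1204
Median to hypotenuse = c/2 ≈ 35.1204/2 ≈ 17.5602

Median = 17.56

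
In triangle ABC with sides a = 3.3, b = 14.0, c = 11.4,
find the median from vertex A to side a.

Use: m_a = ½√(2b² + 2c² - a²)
m_a = ½√(2·14.0² + 2·11.4² − 3.3²) = ½√(2·196 + 2·129.96 − 10.89) = ½√(392 + 259.92 − 10.89) = ½√641.03
√641.03 ≈ 25.3186, so m_a ≈ 12.6593

m_a = 12.66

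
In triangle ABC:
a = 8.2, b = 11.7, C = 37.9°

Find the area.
Two sides and the included angle (SAS): A = ½·a·b·sin(C) = ½·8.2·11.7·sin(37.9°)
sin(37.9°) ≈ 0.614285
A ≈ ½·95.94·0.614285 = 47.97·0.614285 ≈ 29.4673

Area = 29.47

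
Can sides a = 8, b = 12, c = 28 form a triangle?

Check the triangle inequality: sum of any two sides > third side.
a + b vs c: 8 + 12 = 20 ≤ 28  ✗
a + c vs b: 8 + 28 = 36 > 12  ✓
b + c vs a: 12 + 28 = 40 > 8  ✓

No: 8 + 12 = 20 is not > 28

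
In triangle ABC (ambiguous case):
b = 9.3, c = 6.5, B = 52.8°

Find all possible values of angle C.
b/sin(B) = c/sin(C)  ⇒  sin(C) = c·sin(B)/b = 6.5·sin(52.8°)/9.3
sin(52.8°) ≈ 0.79653
sin(C) ≈ 6.5·0.79653/9.3 ≈ 5.17744/9.3 ≈ 0.556714
Candidate 1: C₁ = arcsin(0.556714) ≈ 33.8289°  →  A = 180° − 52.8° − 33.8289° ≈ 93.3711° > 0, valid
Candidate 2: C₂ = 180° − C₁ ≈ 146.171°  →  A = 180° − 52.8° − 146.171° ≈ -18.9711° ≤ 0, not a valid triangle

C = 33.83° (one solution)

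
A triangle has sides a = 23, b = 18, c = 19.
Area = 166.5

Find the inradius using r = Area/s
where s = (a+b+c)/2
s = (23 + 18 + 19)/2 = 60/2 = 30
r = Area/s = 166.5/30 ≈ 5.55

r = 5.55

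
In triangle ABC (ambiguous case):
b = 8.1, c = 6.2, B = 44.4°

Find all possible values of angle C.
b/sin(B) = c/sin(C)  ⇒  sin(C) = c·sin(B)/b = 6.2·sin(44.4°)/8.1
sin(44.4°) ≈ 0.699663
sin(C) ≈ 6.2·0.699663/8.1 ≈ 4.33791/8.1 ≈ 0.535545
Candidate 1: C₁ = arcsin(0.535545) ≈ 32.3809°  →  A = 180° − 44.4° − 32.3809° ≈ 103.219° > 0, valid
Candidate 2: C₂ = 180° − C₁ ≈ 147.619°  →  A = 180° − 44.4° − 147.619° ≈ -12.0191° ≤ 0, not a valid triangle

C = 32.38° (one solution)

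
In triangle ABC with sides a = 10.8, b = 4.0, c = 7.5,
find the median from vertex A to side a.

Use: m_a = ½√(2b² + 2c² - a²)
m_a = ½√(2·4.0² + 2·7.5² − 10.8²) = ½√(2·16 + 2·56.25 − 116.64) = ½√(32 + 112.5 − 116.64) = ½√27.86
√27.86 ≈ 5.27826, so m_a ≈ 2.63913

m_a = 2.639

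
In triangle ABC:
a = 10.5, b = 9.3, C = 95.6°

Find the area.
Two sides and the included angle (SAS): A = ½·a·b·sin(C) = ½·10.5·9.3·sin(95.6°)
sin(95.6°) ≈ 0.995227
A ≈ ½·97.65·0.995227 = 48.825·0.995227 ≈ 48.592

Area = 48.59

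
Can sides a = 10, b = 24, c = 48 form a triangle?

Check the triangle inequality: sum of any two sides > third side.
a + b vs c: 10 + 24 = 34 ≤ 48  ✗
a + c vs b: 10 + 48 = 58 > 24  ✓
b + c vs a: 24 + 48 = 72 > 10  ✓

No: 10 + 24 = 34 is not > 48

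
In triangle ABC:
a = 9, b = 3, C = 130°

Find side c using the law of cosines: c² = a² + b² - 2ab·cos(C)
c² = 9² + 3² − 2·9·3·cos(130°)
cos(130°) ≈ -0.642788
c² ≈ 81 + 9 − 54·(-0.642788) ≈ 90 + 34.7105 ≈ 124.711
c ≈ √124.711 ≈ 11.1674

c = 11.17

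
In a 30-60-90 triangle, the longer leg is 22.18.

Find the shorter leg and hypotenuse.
In a 30-60-90 triangle the sides are in ratio 1 : √3 : 2, so short leg = long leg/√3 and hypotenuse = 2·(short leg).
Short leg = 22.18/√3 ≈ 22.18/1.73205 ≈ 12.8056
Hypotenuse = 2·12.8056 ≈ 25.6113

Short leg = 12.81, Hypotenuse = 25.61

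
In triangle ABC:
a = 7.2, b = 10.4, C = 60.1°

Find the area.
Two sides and the included angle (SAS): A = ½·a·b·sin(C) = ½·7.2·10.4·sin(60.1°)
sin(60.1°) ≈ 0.866897
A ≈ ½·74.88·0.866897 = 37.44·0.866897 ≈ 32.4566

Area = 32.46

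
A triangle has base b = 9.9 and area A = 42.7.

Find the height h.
A = ½·b·h  ⇒  h = 2A/b = 2·42.7/9.9 = 85.4/9.9 ≈ 8.62626

h = 8.626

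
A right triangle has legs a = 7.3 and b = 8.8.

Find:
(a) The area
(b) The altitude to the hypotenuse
(a) The legs are perpendicular, so Area = ½·a·b = ½·7.3·8.8 = ½·64.24 = 32.12
(b) Hypotenuse c = √(a² + b²) = √(53.29 + 77.44) = √130.73 ≈ 11.4337
    Area = ½·c·h_c  ⇒  h_c = 2·Area/c = 64.24/11.4337 ≈ 5.61847

Area = 32.12, h_c = 5.618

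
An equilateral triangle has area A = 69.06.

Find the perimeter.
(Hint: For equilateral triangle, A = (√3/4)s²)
A = (√3/4)s²  ⇒  s² = 4A/√3 = 4·69.06/√3 = 276.24/1.73205 ≈ 159.487
s ≈ √159.487 ≈ 12.6288
Perimeter = 3s ≈ 3·12.6288 ≈ 37.8865

Perimeter = 37.89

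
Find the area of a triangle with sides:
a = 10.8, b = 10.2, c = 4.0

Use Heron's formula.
s = (10.8 + 10.2 + 4.0)/2 = 25/2 = 12.5
s − a = 1.7, s − b = 2.3, s − c = 8.5
s(s−a)(s−b)(s−c) = 12.5·1.7·2.3·8.5 ≈ 415.438
Area = √415.438 ≈ 20.3823

Area = 20.38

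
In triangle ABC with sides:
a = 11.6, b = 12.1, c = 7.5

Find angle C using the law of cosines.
c² = a² + b² − 2ab·cos(C)  ⇒  cos(C) = (a² + b² − c²)/(2ab)
cos(C) = (11.6² + 12.1² − 7.5²)/(2·11.6·12.1) = (134.56 + 146.41 − 56.25)/280.72 = 224.72/280.72 ≈ 0.800513
C = arccos(0.800513) ≈ 36.8209°

C = 36.82°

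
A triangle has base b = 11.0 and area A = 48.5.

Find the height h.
A = ½·b·h  ⇒  h = 2A/b = 2·48.5/11.0 = 97/11.0 ≈ 8.81818

h = 8.818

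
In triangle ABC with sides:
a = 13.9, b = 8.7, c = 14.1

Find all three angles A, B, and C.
Law of cosines for each angle (a² = 193.21, b² = 75.69, c² = 198.81):
cos(A) = (b² + c² − a²)/(2bc) = (75.69 + 198.81 − 193.21)/(2·8.7·14.1) = 81.29/245.34 ≈ 0.331336  ⇒  A ≈ 70.6501°
cos(B) = (a² + c² − b²)/(2ac) = (193.21 + 198.81 − 75.69)/(2·13.9·14.1) = 316.33/391.98 ≈ 0.807005  ⇒  B ≈ 36.1956°
cos(C) = (a² + b² − c²)/(2ab) = (193.21 + 75.69 − 198.81)/(2·13.9·8.7) = 70.09/241.86 ≈ 0.289796  ⇒  C ≈ 73.1543°
Check: A + B + C ≈ 180°

A = 70.65°, B = 36.2°, C = 73.15°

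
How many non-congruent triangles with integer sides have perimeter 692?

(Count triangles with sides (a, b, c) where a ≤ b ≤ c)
Let a ≤ b ≤ c with a + b + c = 692. The only binding inequality is a + b > c, i.e. 692 − c > c, so c < 692/2; and c ≥ 692/3 since c is the largest side.
So 231 ≤ c ≤ 345. For each c, b runs from ⌈(692 − c)/2⌉ up to c (then a = 692 − b − c satisfies 1 ≤ a ≤ b automatically), giving c − ⌈(692 − c)/2⌉ + 1 choices.
Summing over c: 1 + 3 + 4 + 6 + … + 171 + 172  (115 terms, c = 231, …, 345) = 9976
Check (closed form: nearest integer to p²/48 for even p, (p+3)²/48 for odd p): 692²/48 = 478864/48 ≈ 9976.33 → 9976

9976 triangles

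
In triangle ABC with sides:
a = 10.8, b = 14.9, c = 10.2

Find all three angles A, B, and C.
Law of cosines for each angle (a² = 116.64, b² = 222.01, c² = 104.04):
cos(A) = (b² + c² − a²)/(2bc) = (222.01 + 104.04 − 116.64)/(2·14.9·10.2) = 209.41/303.96 ≈ 0.688939  ⇒  A ≈ 46.4538°
cos(B) = (a² + c² − b²)/(2ac) = (116.64 + 104.04 − 222.01)/(2·10.8·10.2) = -1.33/220.32 ≈ -0.00603667  ⇒  B ≈ 90.3459°
cos(C) = (a² + b² − c²)/(2ab) = (116.64 + 222.01 − 104.04)/(2·10.8·14.9) = 234.61/321.84 ≈ 0.728965  ⇒  C ≈ 43.2003°
Check: A + B + C ≈ 180°

A = 46.45°, B = 90.35°, C = 43.2°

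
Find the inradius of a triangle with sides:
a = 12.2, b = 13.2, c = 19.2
r = Area/s where s is the semi-perimeter.
s = (12.2 + 13.2 + 19.2)/2 = 44.6/2 = 22.3
Area = √(s(s−a)(s−b)(s−c)) = √(22.3·10.1·9.1·3.1) ≈ √6353.74 ≈ 79.7103
r ≈ 79.7103/22.3 ≈ 3.57445

r = 3.574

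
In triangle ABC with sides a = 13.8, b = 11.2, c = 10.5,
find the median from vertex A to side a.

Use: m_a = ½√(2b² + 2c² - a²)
m_a = ½√(2·11.2² + 2·10.5² − 13.8²) = ½√(2·125.44 + 2·110.25 − 190.44) = ½√(250.88 + 220.5 − 190.44) = ½√280.94
√280.94 ≈ 16.7613, so m_a ≈ 8.38063

m_a = 8.381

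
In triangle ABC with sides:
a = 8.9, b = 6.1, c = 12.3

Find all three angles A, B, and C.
Law of cosines for each angle (a² = 79.21, b² = 37.21, c² = 151.29):
cos(A) = (b² + c² − a²)/(2bc) = (37.21 + 151.29 − 79.21)/(2·6.1·12.3) = 109.29/150.06 ≈ 0.728309  ⇒  A ≈ 43.2552°
cos(B) = (a² + c² − b²)/(2ac) = (79.21 + 151.29 − 37.21)/(2·8.9·12.3) = 193.29/218.94 ≈ 0.882845  ⇒  B ≈ 28.0126°
cos(C) = (a² + b² − c²)/(2ab) = (79.21 + 37.21 − 151.29)/(2·8.9·6.1) = -34.87/108.58 ≈ -0.321146  ⇒  C ≈ 108.732°
Check: A + B + C ≈ 180°

A = 43.26°, B = 28.01°, C = 108.7°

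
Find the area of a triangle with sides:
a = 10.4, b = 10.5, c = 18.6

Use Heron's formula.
s = (10.4 + 10.5 + 18.6)/2 = 39.5/2 = 19.75
s − a = 9.35, s − b = 9.25, s − c = 1.15
s(s−a)(s−b)(s−c) = 19.75·9.35·9.25·1.15 ≈ 1964.35
Area = √1964.35 ≈ 44.321

Area = 44.32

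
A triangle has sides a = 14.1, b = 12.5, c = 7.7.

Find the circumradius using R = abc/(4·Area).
First find the area with Heron's formula.
s = (14.1 + 12.5 + 7.7)/2 = 17.15
Area = √(s(s−a)(s−b)(s−c)) = √(17.15·3.05·4.65·9.45) ≈ √2298.52 ≈ 47.9429
abc = 14.1·12.5·7.7 = 1357.125
R = abc/(4·Area) ≈ 1357.125/(4·47.9429) = 1357.125/191.772 ≈ 7.07678

R = 7.077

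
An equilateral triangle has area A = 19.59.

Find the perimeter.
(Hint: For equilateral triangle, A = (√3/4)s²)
A = (√3/4)s²  ⇒  s² = 4A/√3 = 4·19.59/√3 = 78.36/1.73205 ≈ 45.2412
s ≈ √45.2412 ≈ 6.72616
Perimeter = 3s ≈ 3·6.72616 ≈ 20.1785

Perimeter = 20.18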